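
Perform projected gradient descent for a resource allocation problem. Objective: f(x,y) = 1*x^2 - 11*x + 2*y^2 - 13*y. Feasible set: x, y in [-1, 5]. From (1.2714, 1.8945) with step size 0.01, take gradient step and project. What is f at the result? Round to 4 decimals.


Step 1: Compute gradient at (1.2714, 1.8945).
grad_x = 2*1*1.2714 - 11 = -8.4572
grad_y = 2*2*1.8945 - 13 = -5.422
Step 2: Gradient step.
x_raw = 1.2714 - 0.01*-8.4572 = 1.356
y_raw = 1.8945 - 0.01*-5.422 = 1.9487
Step 3: Project onto [-1, 5].
x_proj = clip(1.356) = 1.356
y_proj = clip(1.9487) = 1.9487
Step 4: Evaluate f.
f(1.356, 1.9487) = -30.8154


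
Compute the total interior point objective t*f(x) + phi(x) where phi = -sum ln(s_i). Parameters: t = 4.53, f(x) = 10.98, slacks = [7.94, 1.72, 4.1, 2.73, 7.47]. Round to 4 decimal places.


Step 1: Compute log-barrier.
ln values: [2.0719, 0.5423, 1.411, 1.0043, 2.0109]
phi = -(2.0719 + 0.5423 + 1.411 + 1.0043 + 2.0109) = -7.0404
Step 2: Compute augmented objective.
t*f(x) = 4.53*10.98 = 49.7394
Total = 49.7394 - 7.0404 = 42.699


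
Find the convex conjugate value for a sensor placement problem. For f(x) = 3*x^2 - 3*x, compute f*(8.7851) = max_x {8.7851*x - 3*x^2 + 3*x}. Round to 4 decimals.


f*(y) = sup_x {y*x - a*x^2 - b*x} = sup_x {(y-b)*x - a*x^2}
FOC: (y - b) - 2a*x = 0 => x* = (y - b)/(2a)
x* = (8.7851 + 3)/(2*3) = 1.9642
f*(8.7851) = (y-b)^2/(4a) = (8.7851 + 3)^2/(4*3)
= 138.8886/12 = 11.574


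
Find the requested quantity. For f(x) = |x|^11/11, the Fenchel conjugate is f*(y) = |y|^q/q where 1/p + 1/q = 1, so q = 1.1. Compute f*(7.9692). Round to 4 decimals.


The conjugate exponent q satisfies 1/p + 1/q = 1.
p = 11, so q = 11/(11 - 1) = 1.1
|y|^q = 7.9692^1.1 = 9.8075
f*(7.9692) = 9.8075 / 1.1 = 8.9159


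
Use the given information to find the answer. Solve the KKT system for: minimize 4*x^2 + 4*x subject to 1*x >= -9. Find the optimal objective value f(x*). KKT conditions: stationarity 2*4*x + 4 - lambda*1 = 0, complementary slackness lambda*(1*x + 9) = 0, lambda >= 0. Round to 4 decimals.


Step 1: Try lambda = 0 (constraint inactive).
Stationarity: 2*4*x + 4 = 0
x* = -4/(2*4) = -0.5
Check constraint: 1*-0.5 = -0.5 >= -9 -- satisfied.
Step 2: Compute optimal value.
f(x*) = 4*(-0.5)^2 + 4*(-0.5) = -1.0


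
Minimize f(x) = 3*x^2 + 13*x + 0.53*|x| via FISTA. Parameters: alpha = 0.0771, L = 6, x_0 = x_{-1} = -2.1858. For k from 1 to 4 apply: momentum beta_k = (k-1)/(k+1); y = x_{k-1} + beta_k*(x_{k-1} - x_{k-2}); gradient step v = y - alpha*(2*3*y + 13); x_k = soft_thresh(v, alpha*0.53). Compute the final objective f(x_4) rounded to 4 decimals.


FISTA on f(x) = 3*x^2 + 13*x + 0.53*|x|
L = 6, alpha = 0.0771
Iteration 1: beta = 0.0, y = -2.1858 + 0.0*(-2.1858 + 2.1858) = -2.1858
  grad(y) = -0.1148, v = y - alpha*grad = -2.1769
  prox(v) = soft_thresh(-2.1769, 0.0409) = -2.1361
Iteration 2: beta = 0.3333, y = -2.1361 + 0.3333*(-2.1361 + 2.1858) = -2.1195
  grad(y) = 0.2829, v = y - alpha*grad = -2.1413
  prox(v) = soft_thresh(-2.1413, 0.0409) = -2.1005
Iteration 3: beta = 0.5, y = -2.1005 + 0.5*(-2.1005 + 2.1361) = -2.0827
  grad(y) = 0.5041, v = y - alpha*grad = -2.1215
  prox(v) = soft_thresh(-2.1215, 0.0409) = -2.0807
Iteration 4: beta = 0.6, y = -2.0807 + 0.6*(-2.0807 + 2.1005) = -2.0688
  grad(y) = 0.5874, v = y - alpha*grad = -2.1141
  prox(v) = soft_thresh(-2.1141, 0.0409) = -2.0732
f(x_4) = 3*(-2.0732)^2 + 13*(-2.0732) + 0.53*|-2.0732| = -12.9583


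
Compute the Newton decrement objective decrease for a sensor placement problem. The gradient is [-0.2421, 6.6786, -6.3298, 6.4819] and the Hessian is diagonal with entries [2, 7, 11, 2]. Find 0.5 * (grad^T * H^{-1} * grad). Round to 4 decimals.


Step 1: H is diagonal, so H^(-1) * g = [-0.1211, 0.9541, -0.5754, 3.241].
Step 2: g^T H^(-1) g = sum_i g_i^2 / H_ii
  = (-0.2421)^2/2 + (6.6786)^2/7 + (-6.3298)^2/11 + (6.4819)^2/2
  = 0.0293 + 6.372 + 3.6424 + 21.0075 = 31.0512
Step 3: Objective decrease = 0.5 * g^T H^(-1) g = 15.5256


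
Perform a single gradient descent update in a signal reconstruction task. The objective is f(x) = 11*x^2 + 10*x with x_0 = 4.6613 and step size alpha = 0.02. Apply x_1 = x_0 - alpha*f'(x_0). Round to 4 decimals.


We compute the gradient at x_0 and apply the update.
f'(x) = 22*x + 10
f'(4.6613) = 22*4.6613 + 10 = 112.5486
x_1 = 4.6613 - 0.02*112.5486 = 2.4103


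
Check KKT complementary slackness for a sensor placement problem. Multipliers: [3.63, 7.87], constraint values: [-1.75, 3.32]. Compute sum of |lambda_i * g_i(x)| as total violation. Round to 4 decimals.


KKT complementary slackness check:
lambda_1 * g_1 = 3.63 * -1.75 = -6.3525
lambda_2 * g_2 = 7.87 * 3.32 = 26.1284
Total violation = 6.3525 + 26.1284 = 32.4809


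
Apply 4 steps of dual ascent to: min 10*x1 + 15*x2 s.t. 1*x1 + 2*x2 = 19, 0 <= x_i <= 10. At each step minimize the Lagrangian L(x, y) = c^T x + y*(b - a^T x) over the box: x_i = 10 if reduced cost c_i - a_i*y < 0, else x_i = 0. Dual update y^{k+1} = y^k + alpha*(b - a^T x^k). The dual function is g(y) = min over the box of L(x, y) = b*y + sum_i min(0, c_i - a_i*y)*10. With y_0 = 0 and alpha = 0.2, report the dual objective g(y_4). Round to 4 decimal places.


Dual ascent for LP: min 10*x1 + 15*x2, 1*x1 + 2*x2 = 19, 0 <= x_i <= 10
Step 1: y^k = 0.0, reduced costs: (10.0, 15.0)
  x^k = (0.0, 0.0), subgradient = b - a^T x = 19.0
  y^{k+1} = 0.0 + 0.2*19.0 = 3.8
Step 2: y^k = 3.8, reduced costs: (6.2, 7.4)
  x^k = (0.0, 0.0), subgradient = b - a^T x = 19.0
  y^{k+1} = 3.8 + 0.2*19.0 = 7.6
Step 3: y^k = 7.6, reduced costs: (2.4, -0.2)
  x^k = (0.0, 10.0), subgradient = b - a^T x = -1.0
  y^{k+1} = 7.6 + 0.2*-1.0 = 7.4
Step 4: y^k = 7.4, reduced costs: (2.6, 0.2)
  x^k = (0.0, 0.0), subgradient = b - a^T x = 19.0
  y^{k+1} = 7.4 + 0.2*19.0 = 11.2
Dual objective at y_4 = 11.2: reduced costs (-1.2, -7.4), box minimizer x = (10.0, 10.0)
g(y_4) = b*y + (c1 - a1*y)*x1 + (c2 - a2*y)*x2 = 19*11.2 + (-1.2)*10.0 + (-7.4)*10.0 = 212.8 - 12.0 - 74.0 = 126.8


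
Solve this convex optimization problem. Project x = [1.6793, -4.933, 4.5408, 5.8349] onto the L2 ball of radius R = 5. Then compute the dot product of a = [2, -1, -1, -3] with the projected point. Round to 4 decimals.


Step 1: Compute ||x|| (intermediates to 6 decimals).
||x|| = sqrt(1.6793^2 + (-4.933)^2 + 4.5408^2 + 5.8349^2) = 9.045411
Step 2: Project.
Since ||x|| > R, scale = R/||x|| = 5/9.045411 = 0.552766, proj(x) = scale * x
proj(x) = [0.92826, -2.726795, 2.51, 3.225334]
Step 3: Dot product.
a^T * proj(x) = 2*0.92826 - 1*(-2.726795) - 1*2.51 - 3*3.225334 = -7.6027


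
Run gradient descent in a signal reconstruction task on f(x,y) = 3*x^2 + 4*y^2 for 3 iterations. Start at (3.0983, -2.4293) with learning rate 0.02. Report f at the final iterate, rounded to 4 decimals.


Gradient descent on f(x,y) = 3*x^2 + 4*y^2.
Starting point: (3.0983, -2.4293), alpha = 0.02
Step 1: grad_x = 2*3*3.0983 = 18.5898, grad_y = 2*4*-2.4293 = -19.4344
  x_1 = 3.0983 - 0.02*18.5898 = 2.7265
  y_1 = -2.4293 - 0.02*-19.4344 = -2.0406
Step 2: grad_x = 2*3*2.7265 = 16.359, grad_y = 2*4*-2.0406 = -16.3249
  x_2 = 2.7265 - 0.02*16.359 = 2.3993
  y_2 = -2.0406 - 0.02*-16.3249 = -1.7141
Step 3: grad_x = 2*3*2.3993 = 14.3959, grad_y = 2*4*-1.7141 = -13.7129
  x_3 = 2.3993 - 0.02*14.3959 = 2.1114
  y_3 = -1.7141 - 0.02*-13.7129 = -1.4399
f(2.1114, -1.4399) = 3*2.1114^2 + 4*(-1.4399)^2 = 21.6668


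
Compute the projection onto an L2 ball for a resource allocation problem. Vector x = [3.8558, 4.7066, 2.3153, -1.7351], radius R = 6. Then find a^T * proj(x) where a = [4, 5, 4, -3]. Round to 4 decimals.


Step 1: Compute ||x|| (intermediates to 6 decimals).
||x|| = sqrt(3.8558^2 + 4.7066^2 + 2.3153^2 + (-1.7351)^2) = 6.737244
Step 2: Project.
Since ||x|| > R, scale = R/||x|| = 6/6.737244 = 0.890572, proj(x) = scale * x
proj(x) = [3.433868, 4.191566, 2.061941, -1.545231]
Step 3: Dot product.
a^T * proj(x) = 4*3.433868 + 5*4.191566 + 4*2.061941 - 3*(-1.545231) = 47.5768


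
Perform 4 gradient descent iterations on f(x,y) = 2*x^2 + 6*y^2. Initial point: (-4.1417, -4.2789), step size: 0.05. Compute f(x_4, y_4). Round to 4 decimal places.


Gradient descent on f(x,y) = 2*x^2 + 6*y^2.
Starting point: (-4.1417, -4.2789), alpha = 0.05
Step 1: grad_x = 2*2*-4.1417 = -16.5668, grad_y = 2*6*-4.2789 = -51.3468
  x_1 = -4.1417 - 0.05*-16.5668 = -3.3134
  y_1 = -4.2789 - 0.05*-51.3468 = -1.7116
Step 2: grad_x = 2*2*-3.3134 = -13.2534, grad_y = 2*6*-1.7116 = -20.5387
  x_2 = -3.3134 - 0.05*-13.2534 = -2.6507
  y_2 = -1.7116 - 0.05*-20.5387 = -0.6846
Step 3: grad_x = 2*2*-2.6507 = -10.6028, grad_y = 2*6*-0.6846 = -8.2155
  x_3 = -2.6507 - 0.05*-10.6028 = -2.1206
  y_3 = -0.6846 - 0.05*-8.2155 = -0.2738
Step 4: grad_x = 2*2*-2.1206 = -8.4822, grad_y = 2*6*-0.2738 = -3.2862
  x_4 = -2.1206 - 0.05*-8.4822 = -1.6964
  y_4 = -0.2738 - 0.05*-3.2862 = -0.1095
f(-1.6964, -0.1095) = 2*(-1.6964)^2 + 6*(-0.1095)^2 = 5.8278


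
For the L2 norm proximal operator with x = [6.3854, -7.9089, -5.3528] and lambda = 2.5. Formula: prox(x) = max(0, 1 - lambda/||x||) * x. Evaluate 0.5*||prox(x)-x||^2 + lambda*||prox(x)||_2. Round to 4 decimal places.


Step 1: Compute ||x||.
||x|| = 11.4881
Step 2: Compute scaling factor.
scale = max(0, 1 - 2.5/11.4881) = 0.7824
Step 3: prox(x) = [4.9958, -6.1878, -4.1879]
||prox(x)|| = 8.9881
Step 4: Proximal objective.
0.5*||prox-x||^2 = 3.125
lambda*||prox|| = 22.4703
Total = 25.5953


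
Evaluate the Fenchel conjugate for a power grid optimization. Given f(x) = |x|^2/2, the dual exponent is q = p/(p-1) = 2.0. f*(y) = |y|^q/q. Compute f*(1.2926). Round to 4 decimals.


The conjugate exponent q satisfies 1/p + 1/q = 1.
p = 2, so q = 2/(2 - 1) = 2.0
|y|^q = 1.2926^2.0 = 1.6708
f*(1.2926) = 1.6708 / 2.0 = 0.8354


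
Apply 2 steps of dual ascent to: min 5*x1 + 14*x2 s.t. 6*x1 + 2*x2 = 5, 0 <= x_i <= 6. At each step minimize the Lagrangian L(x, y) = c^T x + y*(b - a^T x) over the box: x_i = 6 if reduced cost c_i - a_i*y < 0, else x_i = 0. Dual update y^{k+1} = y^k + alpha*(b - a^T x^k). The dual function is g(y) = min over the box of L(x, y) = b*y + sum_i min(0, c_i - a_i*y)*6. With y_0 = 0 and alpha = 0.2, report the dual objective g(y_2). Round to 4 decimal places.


Dual ascent for LP: min 5*x1 + 14*x2, 6*x1 + 2*x2 = 5, 0 <= x_i <= 6
Step 1: y^k = 0.0, reduced costs: (5.0, 14.0)
  x^k = (0.0, 0.0), subgradient = b - a^T x = 5.0
  y^{k+1} = 0.0 + 0.2*5.0 = 1.0
Step 2: y^k = 1.0, reduced costs: (-1.0, 12.0)
  x^k = (6.0, 0.0), subgradient = b - a^T x = -31.0
  y^{k+1} = 1.0 + 0.2*-31.0 = -5.2
Dual objective at y_2 = -5.2: reduced costs (36.2, 24.4), box minimizer x = (0.0, 0.0)
g(y_2) = b*y + (c1 - a1*y)*x1 + (c2 - a2*y)*x2 = 5*(-5.2) + 36.2*0.0 + 24.4*0.0 = -26.0 + 0.0 + 0.0 = -26.0


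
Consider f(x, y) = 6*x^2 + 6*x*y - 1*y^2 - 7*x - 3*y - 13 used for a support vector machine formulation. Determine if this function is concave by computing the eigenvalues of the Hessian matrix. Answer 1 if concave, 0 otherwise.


The Hessian of f(x,y) = 6*x^2 + 6*x*y - 1*y^2 - 7*x - 3*y - 13 is:
H = [[12, 6], [6, -2]]
Trace = 12 - 2 = 10
Determinant = 12*-2 - (6)^2 = -60
Discriminant = (10)^2 - 4*-60 = 340.0
Eigenvalues: lambda_1 = -4.2195, lambda_2 = 14.2195
The function is not concave.

0


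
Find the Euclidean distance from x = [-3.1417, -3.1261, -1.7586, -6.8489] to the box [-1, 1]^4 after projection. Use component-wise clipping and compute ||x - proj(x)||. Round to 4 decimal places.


Project each component onto [-1, 1].
clip(-3.1417) = -1.0, clip(-3.1261) = -1.0, clip(-1.7586) = -1.0, clip(-6.8489) = -1.0
Projection = [-1.0, -1.0, -1.0, -1.0]
Squared diffs: [4.5869, 4.5203, 0.5755, 34.2096]
Distance = sqrt(43.8923) = 6.6251


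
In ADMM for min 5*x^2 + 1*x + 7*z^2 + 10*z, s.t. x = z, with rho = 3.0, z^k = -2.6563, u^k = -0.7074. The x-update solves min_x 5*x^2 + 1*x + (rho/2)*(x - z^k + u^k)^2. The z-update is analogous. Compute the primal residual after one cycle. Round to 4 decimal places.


ADMM iteration with rho = 3.0, z^k = -2.6563, u^k = -0.7074
Step 1: x-update.
Minimize 5*x^2 + 1*x + (3.0/2)*(x + 2.6563 - 0.7074)^2
FOC: (2*5 + 3.0)*x = -1 + 3.0*(-2.6563 + 0.7074)
x^{k+1} = -0.5267
Step 2: z-update.
Minimize 7*z^2 + 10*z + (3.0/2)*(-0.5267 - z - 0.7074)^2
FOC: (2*7 + 3.0)*z = -10 + 3.0*(-0.5267 - 0.7074)
z^{k+1} = -0.806
Step 3: u-update.
u^{k+1} = -0.7074 - 0.5267 + 0.806 = -0.4281
Step 4: Primal residual = |-0.5267 + 0.806| = 0.2793


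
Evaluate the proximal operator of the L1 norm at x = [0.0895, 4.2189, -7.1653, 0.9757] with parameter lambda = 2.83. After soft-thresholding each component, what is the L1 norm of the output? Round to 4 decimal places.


Soft-thresholding with lambda = 2.83:
prox(0.0895) = sign(0.0895)*max(|0.0895| - 2.83, 0) = 0.0
prox(4.2189) = sign(4.2189)*max(|4.2189| - 2.83, 0) = 1.3889
prox(-7.1653) = sign(-7.1653)*max(|-7.1653| - 2.83, 0) = -4.3353
prox(0.9757) = sign(0.9757)*max(|0.9757| - 2.83, 0) = 0.0
prox(x) = [0.0, 1.3889, -4.3353, 0.0]
||prox(x)||_1 = 0.0 + 1.3889 + 4.3353 + 0.0 = 5.7242


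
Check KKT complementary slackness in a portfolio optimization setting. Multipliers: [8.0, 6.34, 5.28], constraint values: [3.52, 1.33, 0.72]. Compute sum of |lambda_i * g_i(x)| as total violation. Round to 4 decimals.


KKT complementary slackness check:
lambda_1 * g_1 = 8.0 * 3.52 = 28.16
lambda_2 * g_2 = 6.34 * 1.33 = 8.4322
lambda_3 * g_3 = 5.28 * 0.72 = 3.8016
Total violation = 28.16 + 8.4322 + 3.8016 = 40.3938


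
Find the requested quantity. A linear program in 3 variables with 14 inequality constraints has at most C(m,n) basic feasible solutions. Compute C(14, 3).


Each vertex corresponds to some choice of n active constraints out of m, so the number of vertices is at most C(m, n) = m! / (n!(m-n)!).
m = 14, n = 3
Numerator: 14 * 13 * 12
Denominator: 3! = 6
C(14, 3) = 364


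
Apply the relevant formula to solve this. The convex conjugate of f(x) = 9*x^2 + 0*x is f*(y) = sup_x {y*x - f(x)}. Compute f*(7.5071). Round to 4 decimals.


f*(y) = sup_x {y*x - a*x^2 - b*x} = sup_x {(y-b)*x - a*x^2}
FOC: (y - b) - 2a*x = 0 => x* = (y - b)/(2a)
x* = (7.5071 - 0)/(2*9) = 0.4171
f*(7.5071) = (y-b)^2/(4a) = (7.5071 - 0)^2/(4*9)
= 56.3566/36 = 1.5655


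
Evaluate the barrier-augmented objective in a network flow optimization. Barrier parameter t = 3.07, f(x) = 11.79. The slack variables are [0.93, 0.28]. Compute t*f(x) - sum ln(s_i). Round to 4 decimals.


Step 1: Compute log-barrier.
ln values: [-0.0726, -1.273]
phi = -(-0.0726 - 1.273) = 1.3455
Step 2: Compute augmented objective.
t*f(x) = 3.07*11.79 = 36.1953
Total = 36.1953 + 1.3455 = 37.5408


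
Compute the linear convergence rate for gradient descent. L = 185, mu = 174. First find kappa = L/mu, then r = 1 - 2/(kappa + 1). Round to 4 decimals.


Step 1: Compute the condition number.
kappa = L/mu = 185/174 = 1.0632
Step 2: Compute the convergence rate.
r = 1 - 2/(kappa + 1) = 1 - 2*mu/(L + mu) = (L - mu)/(L + mu) = 11/359 = 0.0306


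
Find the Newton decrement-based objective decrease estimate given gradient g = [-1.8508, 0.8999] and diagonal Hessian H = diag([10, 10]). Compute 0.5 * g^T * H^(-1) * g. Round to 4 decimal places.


Step 1: H is diagonal, so H^(-1) * g = [-0.1851, 0.09].
Step 2: g^T H^(-1) g = sum_i g_i^2 / H_ii
  = (-1.8508)^2/10 + (0.8999)^2/10
  = 0.3425 + 0.081 = 0.4235
Step 3: Objective decrease = 0.5 * g^T H^(-1) g = 0.2118


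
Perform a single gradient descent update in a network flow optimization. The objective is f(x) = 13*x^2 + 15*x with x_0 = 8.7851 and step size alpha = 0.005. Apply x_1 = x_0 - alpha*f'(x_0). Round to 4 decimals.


We compute the gradient at x_0 and apply the update.
f'(x) = 26*x + 15
f'(8.7851) = 26*8.7851 + 15 = 243.4126
x_1 = 8.7851 - 0.005*243.4126 = 7.568


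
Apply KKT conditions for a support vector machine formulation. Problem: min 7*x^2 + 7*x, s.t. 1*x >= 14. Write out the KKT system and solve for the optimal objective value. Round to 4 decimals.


Step 1: Try lambda = 0 (constraint inactive).
x_unc = -7/(2*7) = -0.5
Check: 1*-0.5 = -0.5 < 14 -- violated!
Step 2: Constraint must be active: 1*x = 14
x* = 14/1 = 14.0
lambda = (2*7*14.0 + 7)/1 = 203.0
Step 3: Compute optimal value.
f(x*) = 7*14.0^2 + 7*14.0 = 1470.0


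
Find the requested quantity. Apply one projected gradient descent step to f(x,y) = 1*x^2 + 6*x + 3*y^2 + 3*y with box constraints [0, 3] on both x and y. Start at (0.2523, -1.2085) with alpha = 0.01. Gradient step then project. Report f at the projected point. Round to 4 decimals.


Step 1: Compute gradient at (0.2523, -1.2085).
grad_x = 2*1*0.2523 + 6 = 6.5046
grad_y = 2*3*-1.2085 + 3 = -4.251
Step 2: Gradient step.
x_raw = 0.2523 - 0.01*6.5046 = 0.1873
y_raw = -1.2085 - 0.01*-4.251 = -1.166
Step 3: Project onto [0, 3].
x_proj = clip(0.1873) = 0.1873
y_proj = clip(-1.166) = 0.0
Step 4: Evaluate f.
f(0.1873, 0.0) = 1.1586


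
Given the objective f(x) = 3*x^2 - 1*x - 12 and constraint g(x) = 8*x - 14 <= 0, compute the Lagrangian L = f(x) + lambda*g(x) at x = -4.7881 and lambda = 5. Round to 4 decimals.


Step 1: Evaluate f(x).
f(-4.7881) = 3*(-4.7881)^2 - 1*(-4.7881) - 12 = 61.5658
Step 2: Evaluate g(x).
g(-4.7881) = 8*-4.7881 - 14 = -52.3048
Step 3: Compute Lagrangian.
L = 61.5658 + 5*-52.3048 = -199.9582


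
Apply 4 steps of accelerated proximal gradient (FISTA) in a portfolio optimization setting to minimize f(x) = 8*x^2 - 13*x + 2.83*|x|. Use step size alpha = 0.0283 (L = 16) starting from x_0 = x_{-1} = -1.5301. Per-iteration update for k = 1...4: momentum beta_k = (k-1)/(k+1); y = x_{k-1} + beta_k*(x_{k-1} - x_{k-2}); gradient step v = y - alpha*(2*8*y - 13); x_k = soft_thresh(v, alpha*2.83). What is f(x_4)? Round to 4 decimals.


FISTA on f(x) = 8*x^2 - 13*x + 2.83*|x|
L = 16, alpha = 0.0283
Iteration 1: beta = 0.0, y = -1.5301 + 0.0*(-1.5301 + 1.5301) = -1.5301
  grad(y) = -37.4816, v = y - alpha*grad = -0.4694
  prox(v) = soft_thresh(-0.4694, 0.0801) = -0.3893
Iteration 2: beta = 0.3333, y = -0.3893 + 0.3333*(-0.3893 + 1.5301) = -0.009
  grad(y) = -13.1441, v = y - alpha*grad = 0.363
  prox(v) = soft_thresh(0.363, 0.0801) = 0.2829
Iteration 3: beta = 0.5, y = 0.2829 + 0.5*(0.2829 + 0.3893) = 0.619
  grad(y) = -3.0966, v = y - alpha*grad = 0.7066
  prox(v) = soft_thresh(0.7066, 0.0801) = 0.6265
Iteration 4: beta = 0.6, y = 0.6265 + 0.6*(0.6265 - 0.2829) = 0.8327
  grad(y) = 0.3229, v = y - alpha*grad = 0.8235
  prox(v) = soft_thresh(0.8235, 0.0801) = 0.7435
f(x_4) = 8*0.7435^2 - 13*0.7435 + 2.83*|0.7435| = -3.1391


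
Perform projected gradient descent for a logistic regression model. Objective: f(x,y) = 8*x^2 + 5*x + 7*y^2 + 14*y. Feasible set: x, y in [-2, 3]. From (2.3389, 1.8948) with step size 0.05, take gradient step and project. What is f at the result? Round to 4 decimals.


Step 1: Compute gradient at (2.3389, 1.8948).
grad_x = 2*8*2.3389 + 5 = 42.4224
grad_y = 2*7*1.8948 + 14 = 40.5272
Step 2: Gradient step.
x_raw = 2.3389 - 0.05*42.4224 = 0.2178
y_raw = 1.8948 - 0.05*40.5272 = -0.1316
Step 3: Project onto [-2, 3].
x_proj = clip(0.2178) = 0.2178
y_proj = clip(-0.1316) = -0.1316
Step 4: Evaluate f.
f(0.2178, -0.1316) = -0.2524


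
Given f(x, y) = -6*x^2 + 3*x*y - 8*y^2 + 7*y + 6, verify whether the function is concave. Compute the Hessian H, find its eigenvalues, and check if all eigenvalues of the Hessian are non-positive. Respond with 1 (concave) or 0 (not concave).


The Hessian of f(x,y) = -6*x^2 + 3*x*y - 8*y^2 + 7*y + 6 is:
H = [[-12, 3], [3, -16]]
Trace = -12 - 16 = -28
Determinant = -12*-16 - (3)^2 = 183
Discriminant = (-28)^2 - 4*183 = 52.0
Eigenvalues: lambda_1 = -17.6056, lambda_2 = -10.3944
The function is concave.

1


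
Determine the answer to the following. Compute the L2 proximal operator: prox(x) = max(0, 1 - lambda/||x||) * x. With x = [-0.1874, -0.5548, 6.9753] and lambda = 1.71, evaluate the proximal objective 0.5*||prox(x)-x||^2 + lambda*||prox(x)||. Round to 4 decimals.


Step 1: Compute ||x||.
||x|| = 6.9998
Step 2: Compute scaling factor.
scale = max(0, 1 - 1.71/6.9998) = 0.7557
Step 3: prox(x) = [-0.1416, -0.4193, 5.2713]
||prox(x)|| = 5.2898
Step 4: Proximal objective.
0.5*||prox-x||^2 = 1.4621
lambda*||prox|| = 9.0456
Total = 10.5077


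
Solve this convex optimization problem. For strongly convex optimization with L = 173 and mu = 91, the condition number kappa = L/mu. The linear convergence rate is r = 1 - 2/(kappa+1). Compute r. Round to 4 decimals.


Step 1: Compute the condition number.
kappa = L/mu = 173/91 = 1.9011
Step 2: Compute the convergence rate.
r = 1 - 2/(kappa + 1) = 1 - 2*mu/(L + mu) = (L - mu)/(L + mu) = 82/264 = 0.3106


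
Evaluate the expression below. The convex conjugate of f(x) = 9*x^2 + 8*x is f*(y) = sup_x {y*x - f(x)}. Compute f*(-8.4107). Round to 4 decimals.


f*(y) = sup_x {y*x - a*x^2 - b*x} = sup_x {(y-b)*x - a*x^2}
FOC: (y - b) - 2a*x = 0 => x* = (y - b)/(2a)
x* = (-8.4107 - 8)/(2*9) = -0.9117
f*(-8.4107) = (y-b)^2/(4a) = (-8.4107 - 8)^2/(4*9)
= 269.3111/36 = 7.4809


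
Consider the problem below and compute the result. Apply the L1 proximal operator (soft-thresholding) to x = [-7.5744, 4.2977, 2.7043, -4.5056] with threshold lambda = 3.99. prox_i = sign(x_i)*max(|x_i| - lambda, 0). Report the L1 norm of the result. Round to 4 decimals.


Soft-thresholding with lambda = 3.99:
prox(-7.5744) = sign(-7.5744)*max(|-7.5744| - 3.99, 0) = -3.5844
prox(4.2977) = sign(4.2977)*max(|4.2977| - 3.99, 0) = 0.3077
prox(2.7043) = sign(2.7043)*max(|2.7043| - 3.99, 0) = 0.0
prox(-4.5056) = sign(-4.5056)*max(|-4.5056| - 3.99, 0) = -0.5156
prox(x) = [-3.5844, 0.3077, 0.0, -0.5156]
||prox(x)||_1 = 3.5844 + 0.3077 + 0.0 + 0.5156 = 4.4077


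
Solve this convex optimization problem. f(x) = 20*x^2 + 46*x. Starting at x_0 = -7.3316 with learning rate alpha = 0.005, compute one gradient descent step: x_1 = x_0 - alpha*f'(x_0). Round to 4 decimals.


We compute the gradient at x_0 and apply the update.
f'(x) = 40*x + 46
f'(-7.3316) = 40*-7.3316 + 46 = -247.264
x_1 = -7.3316 - 0.005*-247.264 = -6.0953


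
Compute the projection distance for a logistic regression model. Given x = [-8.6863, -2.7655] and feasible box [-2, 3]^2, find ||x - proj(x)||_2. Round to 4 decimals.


Project each component onto [-2, 3].
clip(-8.6863) = -2.0, clip(-2.7655) = -2.0
Projection = [-2.0, -2.0]
Squared diffs: [44.7066, 0.586]
Distance = sqrt(45.2926) = 6.73


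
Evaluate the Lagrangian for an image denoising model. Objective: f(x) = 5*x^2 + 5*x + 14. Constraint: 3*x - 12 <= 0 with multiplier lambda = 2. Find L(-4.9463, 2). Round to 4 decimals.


Step 1: Evaluate f(x).
f(-4.9463) = 5*(-4.9463)^2 + 5*(-4.9463) + 14 = 111.5979
Step 2: Evaluate g(x).
g(-4.9463) = 3*-4.9463 - 12 = -26.8389
Step 3: Compute Lagrangian.
L = 111.5979 + 2*-26.8389 = 57.9201


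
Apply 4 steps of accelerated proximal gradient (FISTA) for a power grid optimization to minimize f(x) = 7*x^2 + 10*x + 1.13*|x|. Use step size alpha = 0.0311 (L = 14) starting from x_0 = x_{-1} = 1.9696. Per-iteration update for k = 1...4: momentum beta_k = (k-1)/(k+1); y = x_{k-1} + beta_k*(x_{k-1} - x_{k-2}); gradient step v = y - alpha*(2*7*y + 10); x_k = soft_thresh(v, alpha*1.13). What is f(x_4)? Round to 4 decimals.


FISTA on f(x) = 7*x^2 + 10*x + 1.13*|x|
L = 14, alpha = 0.0311
Iteration 1: beta = 0.0, y = 1.9696 + 0.0*(1.9696 - 1.9696) = 1.9696
  grad(y) = 37.5744, v = y - alpha*grad = 0.801
  prox(v) = soft_thresh(0.801, 0.0351) = 0.7659
Iteration 2: beta = 0.3333, y = 0.7659 + 0.3333*(0.7659 - 1.9696) = 0.3647
  grad(y) = 15.1052, v = y - alpha*grad = -0.1051
  prox(v) = soft_thresh(-0.1051, 0.0351) = -0.07
Iteration 3: beta = 0.5, y = -0.07 + 0.5*(-0.07 - 0.7659) = -0.4879
  grad(y) = 3.1693, v = y - alpha*grad = -0.5865
  prox(v) = soft_thresh(-0.5865, 0.0351) = -0.5513
Iteration 4: beta = 0.6, y = -0.5513 + 0.6*(-0.5513 + 0.07) = -0.8401
  grad(y) = -1.762, v = y - alpha*grad = -0.7853
  prox(v) = soft_thresh(-0.7853, 0.0351) = -0.7502
f(x_4) = 7*(-0.7502)^2 + 10*(-0.7502) + 1.13*|-0.7502| = -2.7147


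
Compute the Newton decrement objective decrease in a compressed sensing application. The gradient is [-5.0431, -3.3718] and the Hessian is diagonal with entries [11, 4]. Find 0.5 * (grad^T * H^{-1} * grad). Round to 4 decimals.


Step 1: H is diagonal, so H^(-1) * g = [-0.4585, -0.843].
Step 2: g^T H^(-1) g = sum_i g_i^2 / H_ii
  = (-5.0431)^2/11 + (-3.3718)^2/4
  = 2.3121 + 2.8423 = 5.1543
Step 3: Objective decrease = 0.5 * g^T H^(-1) g = 2.5772


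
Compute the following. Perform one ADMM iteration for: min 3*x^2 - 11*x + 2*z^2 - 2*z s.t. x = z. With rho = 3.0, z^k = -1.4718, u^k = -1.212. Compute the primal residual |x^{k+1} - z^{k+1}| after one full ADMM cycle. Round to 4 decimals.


ADMM iteration with rho = 3.0, z^k = -1.4718, u^k = -1.212
Step 1: x-update.
Minimize 3*x^2 - 11*x + (3.0/2)*(x + 1.4718 - 1.212)^2
FOC: (2*3 + 3.0)*x = 11 + 3.0*(-1.4718 + 1.212)
x^{k+1} = 1.1356
Step 2: z-update.
Minimize 2*z^2 - 2*z + (3.0/2)*(1.1356 - z - 1.212)^2
FOC: (2*2 + 3.0)*z = 2 + 3.0*(1.1356 - 1.212)
z^{k+1} = 0.253
Step 3: u-update.
u^{k+1} = -1.212 + 1.1356 - 0.253 = -0.3294
Step 4: Primal residual = |1.1356 - 0.253| = 0.8826


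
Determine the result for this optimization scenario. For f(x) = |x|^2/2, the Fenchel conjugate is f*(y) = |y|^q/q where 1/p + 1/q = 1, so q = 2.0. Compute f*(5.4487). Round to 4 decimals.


The conjugate exponent q satisfies 1/p + 1/q = 1.
p = 2, so q = 2/(2 - 1) = 2.0
|y|^q = 5.4487^2.0 = 29.6883
f*(5.4487) = 29.6883 / 2.0 = 14.8442


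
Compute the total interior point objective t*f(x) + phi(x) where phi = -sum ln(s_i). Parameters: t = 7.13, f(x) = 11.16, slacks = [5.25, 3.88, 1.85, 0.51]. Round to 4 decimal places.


Step 1: Compute log-barrier.
ln values: [1.6582, 1.3558, 0.6152, -0.6733]
phi = -(1.6582 + 1.3558 + 0.6152 - 0.6733) = -2.9559
Step 2: Compute augmented objective.
t*f(x) = 7.13*11.16 = 79.5708
Total = 79.5708 - 2.9559 = 76.6149


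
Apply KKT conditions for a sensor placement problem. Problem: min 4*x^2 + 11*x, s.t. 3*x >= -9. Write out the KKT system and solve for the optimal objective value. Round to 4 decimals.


Step 1: Try lambda = 0 (constraint inactive).
Stationarity: 2*4*x + 11 = 0
x* = -11/(2*4) = -1.375
Check constraint: 3*-1.375 = -4.125 >= -9 -- satisfied.
Step 2: Compute optimal value.
f(x*) = 4*(-1.375)^2 + 11*(-1.375) = -7.5625


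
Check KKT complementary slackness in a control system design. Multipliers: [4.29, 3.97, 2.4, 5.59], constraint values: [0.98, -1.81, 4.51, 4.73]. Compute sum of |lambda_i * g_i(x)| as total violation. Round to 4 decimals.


KKT complementary slackness check:
lambda_1 * g_1 = 4.29 * 0.98 = 4.2042
lambda_2 * g_2 = 3.97 * -1.81 = -7.1857
lambda_3 * g_3 = 2.4 * 4.51 = 10.824
lambda_4 * g_4 = 5.59 * 4.73 = 26.4407
Total violation = 4.2042 + 7.1857 + 10.824 + 26.4407 = 48.6546


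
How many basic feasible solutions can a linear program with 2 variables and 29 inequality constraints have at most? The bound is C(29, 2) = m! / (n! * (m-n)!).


Each vertex corresponds to some choice of n active constraints out of m, so the number of vertices is at most C(m, n) = m! / (n!(m-n)!).
m = 29, n = 2
Numerator: 29 * 28
Denominator: 2! = 2
C(29, 2) = 406


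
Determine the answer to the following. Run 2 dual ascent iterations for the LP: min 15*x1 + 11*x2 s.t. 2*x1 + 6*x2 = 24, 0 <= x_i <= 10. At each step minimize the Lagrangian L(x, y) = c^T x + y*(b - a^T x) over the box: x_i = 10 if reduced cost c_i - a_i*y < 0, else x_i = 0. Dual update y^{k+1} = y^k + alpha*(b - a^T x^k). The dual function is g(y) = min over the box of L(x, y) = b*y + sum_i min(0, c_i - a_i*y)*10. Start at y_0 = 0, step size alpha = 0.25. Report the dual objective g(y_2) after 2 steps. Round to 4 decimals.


Dual ascent for LP: min 15*x1 + 11*x2, 2*x1 + 6*x2 = 24, 0 <= x_i <= 10
Step 1: y^k = 0.0, reduced costs: (15.0, 11.0)
  x^k = (0.0, 0.0), subgradient = b - a^T x = 24.0
  y^{k+1} = 0.0 + 0.25*24.0 = 6.0
Step 2: y^k = 6.0, reduced costs: (3.0, -25.0)
  x^k = (0.0, 10.0), subgradient = b - a^T x = -36.0
  y^{k+1} = 6.0 + 0.25*-36.0 = -3.0
Dual objective at y_2 = -3.0: reduced costs (21.0, 29.0), box minimizer x = (0.0, 0.0)
g(y_2) = b*y + (c1 - a1*y)*x1 + (c2 - a2*y)*x2 = 24*(-3.0) + 21.0*0.0 + 29.0*0.0 = -72.0 + 0.0 + 0.0 = -72.0


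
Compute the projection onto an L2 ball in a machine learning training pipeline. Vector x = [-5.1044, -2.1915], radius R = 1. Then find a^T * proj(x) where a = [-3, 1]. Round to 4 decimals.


Step 1: Compute ||x|| (intermediates to 6 decimals).
||x|| = sqrt((-5.1044)^2 + (-2.1915)^2) = 5.554959
Step 2: Project.
Since ||x|| > R, scale = R/||x|| = 1/5.554959 = 0.180019, proj(x) = scale * x
proj(x) = [-0.918889, -0.394512]
Step 3: Dot product.
a^T * proj(x) = -3*(-0.918889) + 1*(-0.394512) = 2.3622


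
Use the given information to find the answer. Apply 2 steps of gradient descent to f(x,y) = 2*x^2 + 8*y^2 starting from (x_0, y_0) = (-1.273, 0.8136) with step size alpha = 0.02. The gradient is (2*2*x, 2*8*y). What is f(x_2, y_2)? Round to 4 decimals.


Gradient descent on f(x,y) = 2*x^2 + 8*y^2.
Starting point: (-1.273, 0.8136), alpha = 0.02
Step 1: grad_x = 2*2*-1.273 = -5.092, grad_y = 2*8*0.8136 = 13.0176
  x_1 = -1.273 - 0.02*-5.092 = -1.1712
  y_1 = 0.8136 - 0.02*13.0176 = 0.5532
Step 2: grad_x = 2*2*-1.1712 = -4.6846, grad_y = 2*8*0.5532 = 8.852
  x_2 = -1.1712 - 0.02*-4.6846 = -1.0775
  y_2 = 0.5532 - 0.02*8.852 = 0.3762
f(-1.0775, 0.3762) = 2*(-1.0775)^2 + 8*0.3762^2 = 3.4541


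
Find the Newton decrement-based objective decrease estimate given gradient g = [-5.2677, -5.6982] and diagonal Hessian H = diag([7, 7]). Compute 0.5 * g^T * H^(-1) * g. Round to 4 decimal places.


Step 1: H is diagonal, so H^(-1) * g = [-0.7525, -0.814].
Step 2: g^T H^(-1) g = sum_i g_i^2 / H_ii
  = (-5.2677)^2/7 + (-5.6982)^2/7
  = 3.9641 + 4.6385 = 8.6026
Step 3: Objective decrease = 0.5 * g^T H^(-1) g = 4.3013


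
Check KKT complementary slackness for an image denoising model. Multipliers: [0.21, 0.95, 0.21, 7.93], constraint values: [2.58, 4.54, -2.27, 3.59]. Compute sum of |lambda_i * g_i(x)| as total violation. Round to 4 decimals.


KKT complementary slackness check:
lambda_1 * g_1 = 0.21 * 2.58 = 0.5418
lambda_2 * g_2 = 0.95 * 4.54 = 4.313
lambda_3 * g_3 = 0.21 * -2.27 = -0.4767
lambda_4 * g_4 = 7.93 * 3.59 = 28.4687
Total violation = 0.5418 + 4.313 + 0.4767 + 28.4687 = 33.8002


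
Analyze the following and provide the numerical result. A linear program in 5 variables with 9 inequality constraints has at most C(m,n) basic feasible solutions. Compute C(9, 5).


Each vertex corresponds to some choice of n active constraints out of m, so the number of vertices is at most C(m, n) = m! / (n!(m-n)!).
m = 9, n = 5
Numerator: 9 * 8 * 7 * 6 * 5
Denominator: 5! = 120
C(9, 5) = 126


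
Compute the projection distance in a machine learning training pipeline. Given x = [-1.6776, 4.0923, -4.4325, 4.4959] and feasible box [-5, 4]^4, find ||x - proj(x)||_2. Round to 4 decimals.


Project each component onto [-5, 4].
clip(-1.6776) = -1.6776, clip(4.0923) = 4.0, clip(-4.4325) = -4.4325, clip(4.4959) = 4.0
Projection = [-1.6776, 4.0, -4.4325, 4.0]
Squared diffs: [0.0, 0.0085, 0.0, 0.2459]
Distance = sqrt(0.2544) = 0.5044


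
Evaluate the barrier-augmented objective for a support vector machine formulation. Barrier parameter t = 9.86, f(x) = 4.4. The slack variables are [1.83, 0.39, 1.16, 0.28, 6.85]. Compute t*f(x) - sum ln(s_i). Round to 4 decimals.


Step 1: Compute log-barrier.
ln values: [0.6043, -0.9416, 0.1484, -1.273, 1.9242]
phi = -(0.6043 - 0.9416 + 0.1484 - 1.273 + 1.9242) = -0.4624
Step 2: Compute augmented objective.
t*f(x) = 9.86*4.4 = 43.384
Total = 43.384 - 0.4624 = 42.9216


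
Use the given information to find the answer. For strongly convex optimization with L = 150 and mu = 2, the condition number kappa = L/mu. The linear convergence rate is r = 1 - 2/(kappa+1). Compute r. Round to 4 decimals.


Step 1: Compute the condition number.
kappa = L/mu = 150/2 = 75.0
Step 2: Compute the convergence rate.
r = 1 - 2/(kappa + 1) = 1 - 2*mu/(L + mu) = (L - mu)/(L + mu) = 148/152 = 0.9737


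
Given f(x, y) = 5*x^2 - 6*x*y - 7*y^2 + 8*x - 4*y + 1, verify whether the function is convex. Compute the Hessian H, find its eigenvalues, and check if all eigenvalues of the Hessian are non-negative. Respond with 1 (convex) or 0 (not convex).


The Hessian of f(x,y) = 5*x^2 - 6*x*y - 7*y^2 + 8*x - 4*y + 1 is:
H = [[10, -6], [-6, -14]]
Trace = 10 - 14 = -4
Determinant = 10*-14 - (-6)^2 = -176
Discriminant = (-4)^2 - 4*-176 = 720.0
Eigenvalues: lambda_1 = -15.4164, lambda_2 = 11.4164
The function is not convex.

0


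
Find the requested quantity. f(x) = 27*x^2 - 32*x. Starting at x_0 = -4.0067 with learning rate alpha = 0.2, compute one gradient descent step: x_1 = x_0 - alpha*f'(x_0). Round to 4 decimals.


We compute the gradient at x_0 and apply the update.
f'(x) = 54*x - 32
f'(-4.0067) = 54*-4.0067 - 32 = -248.3618
x_1 = -4.0067 - 0.2*-248.3618 = 45.6657


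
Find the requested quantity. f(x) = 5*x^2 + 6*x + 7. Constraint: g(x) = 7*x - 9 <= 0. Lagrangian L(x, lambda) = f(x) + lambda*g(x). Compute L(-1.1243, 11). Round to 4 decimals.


Step 1: Evaluate f(x).
f(-1.1243) = 5*(-1.1243)^2 + 6*(-1.1243) + 7 = 6.5745
Step 2: Evaluate g(x).
g(-1.1243) = 7*-1.1243 - 9 = -16.8701
Step 3: Compute Lagrangian.
L = 6.5745 + 11*-16.8701 = -178.9966


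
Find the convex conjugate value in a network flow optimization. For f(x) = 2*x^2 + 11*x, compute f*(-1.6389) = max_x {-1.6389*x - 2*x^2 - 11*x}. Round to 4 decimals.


f*(y) = sup_x {y*x - a*x^2 - b*x} = sup_x {(y-b)*x - a*x^2}
FOC: (y - b) - 2a*x = 0 => x* = (y - b)/(2a)
x* = (-1.6389 - 11)/(2*2) = -3.1597
f*(-1.6389) = (y-b)^2/(4a) = (-1.6389 - 11)^2/(4*2)
= 159.7418/8 = 19.9677


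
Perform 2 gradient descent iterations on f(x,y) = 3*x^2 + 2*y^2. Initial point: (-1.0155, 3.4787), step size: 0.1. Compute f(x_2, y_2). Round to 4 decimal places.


Gradient descent on f(x,y) = 3*x^2 + 2*y^2.
Starting point: (-1.0155, 3.4787), alpha = 0.1
Step 1: grad_x = 2*3*-1.0155 = -6.093, grad_y = 2*2*3.4787 = 13.9148
  x_1 = -1.0155 - 0.1*-6.093 = -0.4062
  y_1 = 3.4787 - 0.1*13.9148 = 2.0872
Step 2: grad_x = 2*3*-0.4062 = -2.4372, grad_y = 2*2*2.0872 = 8.3489
  x_2 = -0.4062 - 0.1*-2.4372 = -0.1625
  y_2 = 2.0872 - 0.1*8.3489 = 1.2523
f(-0.1625, 1.2523) = 3*(-0.1625)^2 + 2*1.2523^2 = 3.2159


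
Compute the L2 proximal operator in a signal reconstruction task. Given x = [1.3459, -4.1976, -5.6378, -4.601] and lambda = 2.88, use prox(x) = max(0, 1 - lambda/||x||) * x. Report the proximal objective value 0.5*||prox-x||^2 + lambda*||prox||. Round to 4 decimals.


Step 1: Compute ||x||.
||x|| = 8.508
Step 2: Compute scaling factor.
scale = max(0, 1 - 2.88/8.508) = 0.6615
Step 3: prox(x) = [0.8903, -2.7767, -3.7294, -3.0435]
||prox(x)|| = 5.628
Step 4: Proximal objective.
0.5*||prox-x||^2 = 4.1472
lambda*||prox|| = 16.2086
Total = 20.3557


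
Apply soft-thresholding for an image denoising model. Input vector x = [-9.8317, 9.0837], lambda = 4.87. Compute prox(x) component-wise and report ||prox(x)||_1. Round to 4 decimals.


Soft-thresholding with lambda = 4.87:
prox(-9.8317) = sign(-9.8317)*max(|-9.8317| - 4.87, 0) = -4.9617
prox(9.0837) = sign(9.0837)*max(|9.0837| - 4.87, 0) = 4.2137
prox(x) = [-4.9617, 4.2137]
||prox(x)||_1 = 4.9617 + 4.2137 = 9.1754


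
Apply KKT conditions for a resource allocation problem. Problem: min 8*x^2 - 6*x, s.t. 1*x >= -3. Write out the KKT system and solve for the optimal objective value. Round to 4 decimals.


Step 1: Try lambda = 0 (constraint inactive).
Stationarity: 2*8*x - 6 = 0
x* = 6/(2*8) = 0.375
Check constraint: 1*0.375 = 0.375 >= -3 -- satisfied.
Step 2: Compute optimal value.
f(x*) = 8*0.375^2 - 6*0.375 = -1.125


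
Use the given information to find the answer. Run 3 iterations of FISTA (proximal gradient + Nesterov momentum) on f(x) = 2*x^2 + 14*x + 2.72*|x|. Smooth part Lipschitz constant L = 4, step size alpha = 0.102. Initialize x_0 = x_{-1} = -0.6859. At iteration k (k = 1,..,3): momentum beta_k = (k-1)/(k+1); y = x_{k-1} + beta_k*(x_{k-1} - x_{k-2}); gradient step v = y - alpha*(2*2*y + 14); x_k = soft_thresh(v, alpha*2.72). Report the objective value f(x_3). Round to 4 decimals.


FISTA on f(x) = 2*x^2 + 14*x + 2.72*|x|
L = 4, alpha = 0.102
Iteration 1: beta = 0.0, y = -0.6859 + 0.0*(-0.6859 + 0.6859) = -0.6859
  grad(y) = 11.2564, v = y - alpha*grad = -1.8341
  prox(v) = soft_thresh(-1.8341, 0.2774) = -1.5566
Iteration 2: beta = 0.3333, y = -1.5566 + 0.3333*(-1.5566 + 0.6859) = -1.8469
  grad(y) = 6.6126, v = y - alpha*grad = -2.5213
  prox(v) = soft_thresh(-2.5213, 0.2774) = -2.2439
Iteration 3: beta = 0.5, y = -2.2439 + 0.5*(-2.2439 + 1.5566) = -2.5875
  grad(y) = 3.6499, v = y - alpha*grad = -2.9598
  prox(v) = soft_thresh(-2.9598, 0.2774) = -2.6824
f(x_3) = 2*(-2.6824)^2 + 14*(-2.6824) + 2.72*|-2.6824| = -15.8669


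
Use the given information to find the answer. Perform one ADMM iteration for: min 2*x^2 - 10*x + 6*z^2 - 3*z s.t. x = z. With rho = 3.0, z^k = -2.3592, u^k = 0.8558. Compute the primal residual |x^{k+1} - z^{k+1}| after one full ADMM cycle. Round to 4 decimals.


ADMM iteration with rho = 3.0, z^k = -2.3592, u^k = 0.8558
Step 1: x-update.
Minimize 2*x^2 - 10*x + (3.0/2)*(x + 2.3592 + 0.8558)^2
FOC: (2*2 + 3.0)*x = 10 + 3.0*(-2.3592 - 0.8558)
x^{k+1} = 0.0507
Step 2: z-update.
Minimize 6*z^2 - 3*z + (3.0/2)*(0.0507 - z + 0.8558)^2
FOC: (2*6 + 3.0)*z = 3 + 3.0*(0.0507 + 0.8558)
z^{k+1} = 0.3813
Step 3: u-update.
u^{k+1} = 0.8558 + 0.0507 - 0.3813 = 0.5252
Step 4: Primal residual = |0.0507 - 0.3813| = 0.3306


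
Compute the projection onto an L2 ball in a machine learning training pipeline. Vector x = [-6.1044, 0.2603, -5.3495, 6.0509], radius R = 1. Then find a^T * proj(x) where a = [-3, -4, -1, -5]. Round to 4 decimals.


Step 1: Compute ||x|| (intermediates to 6 decimals).
||x|| = sqrt((-6.1044)^2 + 0.2603^2 + (-5.3495)^2 + 6.0509^2) = 10.12729
Step 2: Project.
Since ||x|| > R, scale = R/||x|| = 1/10.12729 = 0.098743, proj(x) = scale * x
proj(x) = [-0.602767, 0.025703, -0.528226, 0.597484]
Step 3: Dot product.
a^T * proj(x) = -3*(-0.602767) - 4*0.025703 - 1*(-0.528226) - 5*0.597484 = -0.7537


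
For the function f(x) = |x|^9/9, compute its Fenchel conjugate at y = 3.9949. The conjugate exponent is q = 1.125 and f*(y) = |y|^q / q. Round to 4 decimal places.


The conjugate exponent q satisfies 1/p + 1/q = 1.
p = 9, so q = 9/(9 - 1) = 1.125
|y|^q = 3.9949^1.125 = 4.75
f*(3.9949) = 4.75 / 1.125 = 4.2222


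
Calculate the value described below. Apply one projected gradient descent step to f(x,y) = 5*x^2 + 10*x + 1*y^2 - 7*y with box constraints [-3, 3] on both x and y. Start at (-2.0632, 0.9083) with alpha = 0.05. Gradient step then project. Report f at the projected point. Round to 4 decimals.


Step 1: Compute gradient at (-2.0632, 0.9083).
grad_x = 2*5*-2.0632 + 10 = -10.632
grad_y = 2*1*0.9083 - 7 = -5.1834
Step 2: Gradient step.
x_raw = -2.0632 - 0.05*-10.632 = -1.5316
y_raw = 0.9083 - 0.05*-5.1834 = 1.1675
Step 3: Project onto [-3, 3].
x_proj = clip(-1.5316) = -1.5316
y_proj = clip(1.1675) = 1.1675
Step 4: Evaluate f.
f(-1.5316, 1.1675) = -10.3963


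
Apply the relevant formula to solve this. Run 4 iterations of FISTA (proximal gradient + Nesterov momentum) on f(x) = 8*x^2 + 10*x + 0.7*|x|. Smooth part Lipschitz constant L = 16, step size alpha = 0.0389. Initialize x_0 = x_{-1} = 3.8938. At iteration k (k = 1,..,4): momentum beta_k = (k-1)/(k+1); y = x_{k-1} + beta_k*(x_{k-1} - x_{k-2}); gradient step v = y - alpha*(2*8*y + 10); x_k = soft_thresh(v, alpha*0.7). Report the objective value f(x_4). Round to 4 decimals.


FISTA on f(x) = 8*x^2 + 10*x + 0.7*|x|
L = 16, alpha = 0.0389
Iteration 1: beta = 0.0, y = 3.8938 + 0.0*(3.8938 - 3.8938) = 3.8938
  grad(y) = 72.3008, v = y - alpha*grad = 1.0813
  prox(v) = soft_thresh(1.0813, 0.0272) = 1.0541
Iteration 2: beta = 0.3333, y = 1.0541 + 0.3333*(1.0541 - 3.8938) = 0.1075
  grad(y) = 11.7199, v = y - alpha*grad = -0.3484
  prox(v) = soft_thresh(-0.3484, 0.0272) = -0.3212
Iteration 3: beta = 0.5, y = -0.3212 + 0.5*(-0.3212 - 1.0541) = -1.0088
  grad(y) = -6.1409, v = y - alpha*grad = -0.7699
  prox(v) = soft_thresh(-0.7699, 0.0272) = -0.7427
Iteration 4: beta = 0.6, y = -0.7427 + 0.6*(-0.7427 + 0.3212) = -0.9956
  grad(y) = -5.9297, v = y - alpha*grad = -0.7649
  prox(v) = soft_thresh(-0.7649, 0.0272) = -0.7377
f(x_4) = 8*(-0.7377)^2 + 10*(-0.7377) + 0.7*|-0.7377| = -2.507
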